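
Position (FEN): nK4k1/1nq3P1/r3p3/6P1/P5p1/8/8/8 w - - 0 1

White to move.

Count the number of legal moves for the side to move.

0

White to move; king on b8.
In check: yes, from the black queen on c7.
Legal moves: none.
Count: 0.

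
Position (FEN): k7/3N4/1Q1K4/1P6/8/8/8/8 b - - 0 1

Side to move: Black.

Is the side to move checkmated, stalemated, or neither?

stalemate

Black to move; black king on a8.
In check: no.
King squares — a7: attacked by Qb6; b7: attacked by Qb6; b8: attacked by Qb6.
Legal moves for Black: none.
Not in check and no legal moves → stalemate.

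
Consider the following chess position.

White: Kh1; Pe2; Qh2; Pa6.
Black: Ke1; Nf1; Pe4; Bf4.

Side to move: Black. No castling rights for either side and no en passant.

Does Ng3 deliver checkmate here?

no

After Ng3: white king on h1; in check: yes, from the black knight on g3.
White has 3 legal replies: Kg2, Kg1, Qxg3+.
In check but a legal move exists → not checkmate.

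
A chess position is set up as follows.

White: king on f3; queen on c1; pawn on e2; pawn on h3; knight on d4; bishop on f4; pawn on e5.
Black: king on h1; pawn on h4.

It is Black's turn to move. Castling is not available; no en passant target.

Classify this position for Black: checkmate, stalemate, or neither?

Black to move; black king on h1.
In check: yes, from the white queen on c1.
King squares — g1: attacked by Qc1; g2: attacked by Kf3; h2: attacked by Bf4.
Legal moves for Black: none.
In check with no legal moves → checkmate.

checkmate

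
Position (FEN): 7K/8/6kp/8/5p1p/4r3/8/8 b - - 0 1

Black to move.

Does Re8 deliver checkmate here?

After Re8: white king on h8; in check: yes, from the black rook on e8.
King squares — g7: attacked by Kg6; h7: attacked by Kg6; g8: attacked by Re8.
White has no legal moves → checkmate.

yes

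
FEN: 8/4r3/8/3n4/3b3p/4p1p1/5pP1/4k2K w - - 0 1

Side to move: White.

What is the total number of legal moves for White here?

0

White to move; king on h1.
In check: no.
Legal moves: none.
Count: 0.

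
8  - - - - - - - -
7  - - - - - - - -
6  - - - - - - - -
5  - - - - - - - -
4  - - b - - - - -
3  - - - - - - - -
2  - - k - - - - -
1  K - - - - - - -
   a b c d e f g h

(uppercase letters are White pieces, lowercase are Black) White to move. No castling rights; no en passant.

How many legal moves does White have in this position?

White to move; king on a1.
In check: no.
Legal moves: none.
Count: 0.

0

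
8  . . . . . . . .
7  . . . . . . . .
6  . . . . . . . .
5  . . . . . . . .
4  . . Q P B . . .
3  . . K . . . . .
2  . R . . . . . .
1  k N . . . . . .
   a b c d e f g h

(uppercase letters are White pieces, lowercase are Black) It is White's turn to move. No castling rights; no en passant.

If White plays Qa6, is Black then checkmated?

yes

After Qa6: black king on a1; in check: yes, from the white queen on a6.
King squares — b1: attacked by Rb2; a2: attacked by Rb2; b2: attacked by Kc3.
Black has no legal moves → checkmate.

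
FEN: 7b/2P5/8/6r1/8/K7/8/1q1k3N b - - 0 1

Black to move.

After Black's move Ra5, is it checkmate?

After Ra5: white king on a3; in check: yes, from the black rook on a5.
King squares — a2: attacked by Qb1; b2: attacked by Qb1; b3: attacked by Qb1; a4: attacked by Ra5; b4: attacked by Qb1.
White has no legal moves → checkmate.

yes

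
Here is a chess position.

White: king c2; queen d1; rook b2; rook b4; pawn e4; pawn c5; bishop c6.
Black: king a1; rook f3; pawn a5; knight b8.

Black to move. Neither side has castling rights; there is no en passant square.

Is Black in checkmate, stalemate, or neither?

checkmate

Black to move; black king on a1.
In check: yes, from the white queen on d1.
King squares — b1: attacked by Qd1; a2: attacked by Rb2; b2: attacked by Kc2.
Legal moves for Black: none.
In check with no legal moves → checkmate.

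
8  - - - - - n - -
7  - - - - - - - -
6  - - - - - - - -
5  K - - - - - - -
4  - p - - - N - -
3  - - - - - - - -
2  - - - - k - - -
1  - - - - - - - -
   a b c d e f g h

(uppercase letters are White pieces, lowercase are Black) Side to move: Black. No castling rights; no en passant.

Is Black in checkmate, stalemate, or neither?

Black to move; black king on e2.
In check: yes, from the white knight on f4.
Legal moves for Black: Kf3, Ke3, Kf2, Kd2, Kf1, Ke1, Kd1.
Black is in check but has 7 legal moves → neither.

neither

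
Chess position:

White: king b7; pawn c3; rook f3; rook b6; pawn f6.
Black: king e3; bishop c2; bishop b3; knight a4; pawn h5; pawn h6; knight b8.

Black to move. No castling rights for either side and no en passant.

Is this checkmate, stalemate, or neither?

neither

Black to move; black king on e3.
In check: yes, from the white rook on f3.
King squares — d2: available; e2: available; f2: attacked by Rf3; d3: attacked by Rf3; f3: available; d4: attacked by Pc3; e4: available; f4: attacked by Rf3.
Legal moves for Black: Ke4, Kxf3, Ke2, Kd2.
Black is in check but has 4 legal moves → neither.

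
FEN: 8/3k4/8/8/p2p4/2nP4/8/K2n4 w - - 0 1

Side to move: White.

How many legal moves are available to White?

White to move; king on a1.
In check: no.
Legal moves: none.
Count: 0.

0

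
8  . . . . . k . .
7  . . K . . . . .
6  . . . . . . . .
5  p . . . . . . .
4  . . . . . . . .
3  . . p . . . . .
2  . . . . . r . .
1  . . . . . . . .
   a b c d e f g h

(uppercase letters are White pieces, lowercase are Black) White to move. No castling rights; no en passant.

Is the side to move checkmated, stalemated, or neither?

neither

White to move; white king on c7.
In check: no.
Legal moves for White: Kd8, Kc8, Kb8, Kd7, Kb7, Kd6, Kc6, Kb6.
White has 8 legal moves and is not in check → neither.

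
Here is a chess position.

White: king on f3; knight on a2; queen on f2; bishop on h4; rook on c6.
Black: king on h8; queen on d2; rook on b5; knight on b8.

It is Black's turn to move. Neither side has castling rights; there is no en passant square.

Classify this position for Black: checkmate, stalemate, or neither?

neither

Black to move; black king on h8.
In check: no.
Legal moves for Black include: Kg8, Kh7, Kg7, Nd7, Nxc6, Na6, Rb7, Rb6, Rh5, Rg5, Rf5+, Re5, Rd5, Rc5, Ra5, Rb4, Rb3+, Rb2, ... (list truncated; more exist).
Black has legal moves and is not in check → neither.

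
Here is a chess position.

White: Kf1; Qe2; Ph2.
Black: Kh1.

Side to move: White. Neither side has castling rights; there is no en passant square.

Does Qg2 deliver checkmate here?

After Qg2: black king on h1; in check: yes, from the white queen on g2.
King squares — g1: attacked by Kf1; g2: attacked by Kf1; h2: attacked by Qg2.
Black has no legal moves → checkmate.

yes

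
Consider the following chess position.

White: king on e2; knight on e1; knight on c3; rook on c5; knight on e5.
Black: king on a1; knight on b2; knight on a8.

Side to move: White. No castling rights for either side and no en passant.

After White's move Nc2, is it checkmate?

After Nc2: black king on a1; in check: yes, from the white knight on c2.
King squares — b1: attacked by Nc3; a2: attacked by Nc3; b2: own knight.
Black has no legal moves → checkmate.

yes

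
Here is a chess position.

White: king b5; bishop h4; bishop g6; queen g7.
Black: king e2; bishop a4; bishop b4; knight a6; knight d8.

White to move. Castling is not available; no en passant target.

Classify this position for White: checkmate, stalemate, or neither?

neither

White to move; white king on b5.
In check: yes, from the black bishop on a4.
King squares — a4: available; b4: attacked by Na6; c4: available; a5: attacked by Bb4; c5: attacked by Bb4; a6: available; b6: available; c6: attacked by Ba4.
Legal moves for White: Kb6, Kxa6, Kc4, Kxa4.
White is in check but has 4 legal moves → neither.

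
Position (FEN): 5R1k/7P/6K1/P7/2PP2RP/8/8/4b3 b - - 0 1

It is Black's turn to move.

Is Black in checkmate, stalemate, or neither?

checkmate

Black to move; black king on h8.
In check: yes, from the white rook on f8.
King squares — g7: attacked by Kg6; h7: attacked by Kg6; g8: attacked by Ph7.
Legal moves for Black: none.
In check with no legal moves → checkmate.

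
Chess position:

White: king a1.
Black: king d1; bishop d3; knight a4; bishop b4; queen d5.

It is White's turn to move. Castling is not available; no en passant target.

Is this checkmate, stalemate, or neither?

White to move; white king on a1.
In check: no.
King squares — b1: attacked by Bd3; a2: attacked by Qd5; b2: attacked by Na4.
Legal moves for White: none.
Not in check and no legal moves → stalemate.

stalemate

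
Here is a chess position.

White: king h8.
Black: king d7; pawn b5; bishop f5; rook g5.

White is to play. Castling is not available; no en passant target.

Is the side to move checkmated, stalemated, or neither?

stalemate

White to move; white king on h8.
In check: no.
King squares — g7: attacked by Rg5; h7: attacked by Bf5; g8: attacked by Rg5.
Legal moves for White: none.
Not in check and no legal moves → stalemate.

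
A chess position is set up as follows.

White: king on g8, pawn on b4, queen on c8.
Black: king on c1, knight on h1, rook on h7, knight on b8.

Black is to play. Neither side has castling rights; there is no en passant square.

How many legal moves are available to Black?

6

Black to move; king on c1.
In check: yes, from the white queen on c8.
Legal moves: Kd2, Kb2, Kd1, Kb1, Nc6, Rc7.
Count: 6.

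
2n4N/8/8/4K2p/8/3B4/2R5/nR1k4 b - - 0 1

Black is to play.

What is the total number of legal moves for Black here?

Black to move; king on d1.
In check: yes, from the white rook on b1.
Legal moves: none.
Count: 0.

0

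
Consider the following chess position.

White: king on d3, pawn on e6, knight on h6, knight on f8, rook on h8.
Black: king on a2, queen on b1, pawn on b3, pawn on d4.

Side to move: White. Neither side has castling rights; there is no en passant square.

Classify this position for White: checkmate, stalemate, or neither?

White to move; white king on d3.
In check: yes, from the black queen on b1.
King squares — c2: attacked by Qb1; d2: available; e2: available; c3: attacked by Pd4; e3: attacked by Pd4; c4: available; d4: available; e4: attacked by Qb1.
Legal moves for White: Kxd4, Kc4, Ke2, Kd2.
White is in check but has 4 legal moves → neither.

neither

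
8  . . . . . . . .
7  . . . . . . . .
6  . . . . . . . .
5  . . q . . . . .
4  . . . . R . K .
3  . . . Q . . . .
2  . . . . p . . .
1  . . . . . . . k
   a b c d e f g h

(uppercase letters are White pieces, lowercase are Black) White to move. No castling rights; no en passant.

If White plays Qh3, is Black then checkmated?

After Qh3: black king on h1; in check: yes, from the white queen on h3.
Black has 1 legal reply: Kg1.
In check but a legal move exists → not checkmate.

no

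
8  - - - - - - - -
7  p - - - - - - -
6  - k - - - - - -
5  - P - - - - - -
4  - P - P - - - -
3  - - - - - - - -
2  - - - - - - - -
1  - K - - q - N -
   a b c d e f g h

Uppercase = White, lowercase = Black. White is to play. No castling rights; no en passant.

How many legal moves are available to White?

3

White to move; king on b1.
In check: yes, from the black queen on e1.
Legal moves: Kc2, Kb2, Ka2.
Count: 3.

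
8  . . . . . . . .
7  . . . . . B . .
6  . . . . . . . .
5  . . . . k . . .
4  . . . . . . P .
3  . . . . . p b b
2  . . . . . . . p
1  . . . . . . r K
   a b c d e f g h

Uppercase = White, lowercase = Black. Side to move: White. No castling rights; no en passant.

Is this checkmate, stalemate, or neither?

checkmate

White to move; white king on h1.
In check: yes, from the black rook on g1.
King squares — g1: attacked by Ph2; g2: attacked by Rg1; h2: attacked by Bg3.
Legal moves for White: none.
In check with no legal moves → checkmate.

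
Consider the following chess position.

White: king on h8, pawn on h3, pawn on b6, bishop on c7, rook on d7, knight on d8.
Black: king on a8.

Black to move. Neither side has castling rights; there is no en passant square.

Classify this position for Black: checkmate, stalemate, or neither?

Black to move; black king on a8.
In check: no.
King squares — a7: attacked by Pb6; b7: attacked by Nd8; b8: attacked by Bc7.
Legal moves for Black: none.
Not in check and no legal moves → stalemate.

stalemate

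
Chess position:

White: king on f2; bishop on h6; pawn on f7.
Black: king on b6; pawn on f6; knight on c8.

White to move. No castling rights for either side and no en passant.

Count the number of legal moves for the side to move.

White to move; king on f2.
In check: no.
Legal moves: Bf8, Bg7, Bg5, Bf4, Be3+, Bd2, Bc1, Kg3, Kf3, Ke3, Kg2, Ke2, Kg1, Kf1, Ke1, f8=Q, f8=R, f8=B, f8=N.
Count: 19.

19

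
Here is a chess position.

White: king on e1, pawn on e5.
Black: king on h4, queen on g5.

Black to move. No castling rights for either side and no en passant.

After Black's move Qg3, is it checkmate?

After Qg3: white king on e1; in check: yes, from the black queen on g3.
White has 4 legal replies: Ke2, Kd2, Kf1, Kd1.
In check but a legal move exists → not checkmate.

no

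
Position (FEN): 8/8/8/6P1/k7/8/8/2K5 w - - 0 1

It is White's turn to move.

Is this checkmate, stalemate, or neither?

White to move; white king on c1.
In check: no.
Legal moves for White: Kd2, Kc2, Kb2, Kd1, Kb1, g6.
White has 6 legal moves and is not in check → neither.

neither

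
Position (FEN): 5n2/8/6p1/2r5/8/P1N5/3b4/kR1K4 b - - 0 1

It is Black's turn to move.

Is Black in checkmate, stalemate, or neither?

checkmate

Black to move; black king on a1.
In check: yes, from the white rook on b1.
King squares — b1: attacked by Nc3; a2: attacked by Nc3; b2: attacked by Rb1.
Legal moves for Black: none.
In check with no legal moves → checkmate.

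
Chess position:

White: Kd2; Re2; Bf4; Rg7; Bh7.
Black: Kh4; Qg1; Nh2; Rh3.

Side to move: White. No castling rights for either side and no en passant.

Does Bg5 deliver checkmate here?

After Bg5: black king on h4; in check: yes, from the white bishop on g5.
Black has 4 legal replies: Kh5, Kg4, Kg3, Qxg5+.
In check but a legal move exists → not checkmate.

no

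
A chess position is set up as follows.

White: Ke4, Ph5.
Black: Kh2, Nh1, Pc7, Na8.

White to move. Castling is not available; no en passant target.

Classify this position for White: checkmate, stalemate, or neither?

White to move; white king on e4.
In check: no.
Legal moves for White: Kf5, Ke5, Kd5, Kf4, Kd4, Kf3, Ke3, Kd3, h6.
White has 9 legal moves and is not in check → neither.

neither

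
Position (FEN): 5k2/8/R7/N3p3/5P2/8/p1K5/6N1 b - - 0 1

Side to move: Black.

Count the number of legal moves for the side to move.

11

Black to move; king on f8.
In check: no.
Legal moves: Kg8, Ke8, Kg7, Kf7, Ke7, exf4, e4, a1=Q, a1=R, a1=B, a1=N+.
Count: 11.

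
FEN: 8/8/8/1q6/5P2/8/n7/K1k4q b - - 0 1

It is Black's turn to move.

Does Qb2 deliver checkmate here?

yes

After Qb2: white king on a1; in check: yes, from the black queen on b2.
King squares — b1: attacked by Kc1; a2: attacked by Qb2; b2: attacked by Kc1.
White has no legal moves → checkmate.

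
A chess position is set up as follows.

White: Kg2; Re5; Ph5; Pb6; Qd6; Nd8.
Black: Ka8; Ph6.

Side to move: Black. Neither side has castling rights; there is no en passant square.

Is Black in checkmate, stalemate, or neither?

stalemate

Black to move; black king on a8.
In check: no.
King squares — a7: attacked by Pb6; b7: attacked by Nd8; b8: attacked by Qd6.
Legal moves for Black: none.
Not in check and no legal moves → stalemate.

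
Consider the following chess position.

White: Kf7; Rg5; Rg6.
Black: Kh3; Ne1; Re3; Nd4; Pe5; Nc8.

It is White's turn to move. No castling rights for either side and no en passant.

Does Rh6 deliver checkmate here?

After Rh6: black king on h3; in check: yes, from the white rook on h6.
King squares — g2: attacked by Rg5; h2: attacked by Rh6; g3: attacked by Rg5; g4: attacked by Rg5; h4: attacked by Rh6.
Black has no legal moves → checkmate.

yes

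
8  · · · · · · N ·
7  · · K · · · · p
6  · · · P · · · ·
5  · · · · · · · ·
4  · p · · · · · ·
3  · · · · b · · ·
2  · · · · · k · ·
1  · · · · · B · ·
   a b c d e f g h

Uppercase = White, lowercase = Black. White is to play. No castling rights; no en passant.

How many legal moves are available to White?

17

White to move; king on c7.
In check: no.
Legal moves: Ne7, Nh6, Nf6, Kd8, Kc8, Kb8, Kd7, Kb7, Kc6, Ba6, Bb5, Bc4, Bh3, Bd3, Bg2, Be2, d7.
Count: 17.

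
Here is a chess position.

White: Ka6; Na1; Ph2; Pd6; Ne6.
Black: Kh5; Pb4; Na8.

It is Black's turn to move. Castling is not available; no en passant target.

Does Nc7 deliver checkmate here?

After Nc7: white king on a6; in check: yes, from the black knight on c7.
White has 6 legal replies: Kb7, Ka7, Kb6, Ka5, Nxc7, dxc7.
In check but a legal move exists → not checkmate.

no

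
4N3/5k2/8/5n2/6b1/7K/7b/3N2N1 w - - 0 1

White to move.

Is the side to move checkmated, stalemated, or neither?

White to move; white king on h3.
In check: yes, from the black bishop on g4.
Legal moves for White: Kxg4, Kxh2, Kg2.
White is in check but has 3 legal moves → neither.

neither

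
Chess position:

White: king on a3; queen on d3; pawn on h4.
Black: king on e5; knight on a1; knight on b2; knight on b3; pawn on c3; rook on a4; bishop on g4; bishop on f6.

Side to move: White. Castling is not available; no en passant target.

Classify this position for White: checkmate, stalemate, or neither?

checkmate

White to move; white king on a3.
In check: yes, from the black rook on a4.
King squares — a2: attacked by Ra4; b2: attacked by Pc3; b3: attacked by Na1; a4: attacked by Nb2; b4: attacked by Ra4.
Legal moves for White: none.
In check with no legal moves → checkmate.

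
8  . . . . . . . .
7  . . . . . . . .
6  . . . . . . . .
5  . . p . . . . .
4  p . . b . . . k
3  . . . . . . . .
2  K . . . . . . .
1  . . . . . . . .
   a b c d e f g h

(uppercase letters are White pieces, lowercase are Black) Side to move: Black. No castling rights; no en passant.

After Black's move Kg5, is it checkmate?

After Kg5: white king on a2; in check: no.
White is not in check, so this cannot be checkmate.

no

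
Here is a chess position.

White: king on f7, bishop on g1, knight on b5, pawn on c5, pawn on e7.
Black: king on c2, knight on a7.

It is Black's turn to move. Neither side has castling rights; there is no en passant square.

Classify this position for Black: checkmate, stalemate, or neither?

neither

Black to move; black king on c2.
In check: no.
Legal moves for Black: Nc8, Nc6, Nxb5, Kd3, Kb3, Kd2, Kb2, Kd1, Kc1, Kb1.
Black has 10 legal moves and is not in check → neither.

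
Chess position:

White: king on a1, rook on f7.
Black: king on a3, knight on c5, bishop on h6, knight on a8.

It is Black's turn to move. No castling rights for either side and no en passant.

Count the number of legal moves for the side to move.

20

Black to move; king on a3.
In check: no.
Legal moves: Nc7, Nb6, Bf8, Bg7+, Bg5, Bf4, Be3, Bd2, Bc1, Nd7, Nb7, Ne6, Na6, Ne4, Na4, Nd3, Nb3+, Kb4, Ka4, Kb3.
Count: 20.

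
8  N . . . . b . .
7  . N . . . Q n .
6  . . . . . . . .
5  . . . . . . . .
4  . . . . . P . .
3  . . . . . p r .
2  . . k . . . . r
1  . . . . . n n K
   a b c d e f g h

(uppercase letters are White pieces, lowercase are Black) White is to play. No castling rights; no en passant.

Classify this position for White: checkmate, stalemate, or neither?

checkmate

White to move; white king on h1.
In check: yes, from the black rook on h2.
King squares — g1: attacked by Rg3; g2: attacked by Rh2; h2: attacked by Nf1.
Legal moves for White: none.
In check with no legal moves → checkmate.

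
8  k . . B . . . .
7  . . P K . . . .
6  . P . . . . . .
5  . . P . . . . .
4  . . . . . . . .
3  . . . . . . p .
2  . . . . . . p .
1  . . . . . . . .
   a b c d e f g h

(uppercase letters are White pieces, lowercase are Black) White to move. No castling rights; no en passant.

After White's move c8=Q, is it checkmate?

After c8=Q: black king on a8; in check: yes, from the white queen on c8.
King squares — a7: attacked by Pb6; b7: attacked by Qc8; b8: attacked by Qc8.
Black has no legal moves → checkmate.

yes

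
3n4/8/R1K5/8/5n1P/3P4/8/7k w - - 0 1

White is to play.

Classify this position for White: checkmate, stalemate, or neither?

White to move; white king on c6.
In check: yes, from the black knight on d8.
Legal moves for White: Kd7, Kc7, Kd6, Kb6, Kc5, Kb5.
White is in check but has 6 legal moves → neither.

neither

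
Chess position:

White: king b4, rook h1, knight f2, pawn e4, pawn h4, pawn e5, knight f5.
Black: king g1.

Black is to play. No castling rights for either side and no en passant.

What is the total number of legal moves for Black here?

Black to move; king on g1.
In check: yes, from the white rook on h1.
Legal moves: Kg2, Kxf2.
Count: 2.

2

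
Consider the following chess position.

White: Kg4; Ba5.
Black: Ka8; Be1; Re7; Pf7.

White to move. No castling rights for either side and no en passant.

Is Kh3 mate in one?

After Kh3: black king on a8; in check: no.
Black is not in check, so this cannot be checkmate.

no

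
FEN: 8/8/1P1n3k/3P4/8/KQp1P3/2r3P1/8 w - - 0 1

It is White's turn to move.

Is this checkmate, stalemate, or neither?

neither

White to move; white king on a3.
In check: no.
Legal moves for White: Qb5, Qc4, Qb4, Qa4, Qxc3, Qxc2, Qb2, Qa2, Qb1, Kb4, Ka4, b7, e4, g3, g4.
White has 15 legal moves and is not in check → neither.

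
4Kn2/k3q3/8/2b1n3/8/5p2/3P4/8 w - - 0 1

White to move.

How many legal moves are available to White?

0

White to move; king on e8.
In check: yes, from the black queen on e7.
Legal moves: none.
Count: 0.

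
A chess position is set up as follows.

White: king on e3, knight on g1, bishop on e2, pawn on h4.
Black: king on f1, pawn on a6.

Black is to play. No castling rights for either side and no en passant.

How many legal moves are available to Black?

Black to move; king on f1.
In check: yes, from the white bishop on e2.
Legal moves: Kg2, Kxg1, Ke1.
Count: 3.

3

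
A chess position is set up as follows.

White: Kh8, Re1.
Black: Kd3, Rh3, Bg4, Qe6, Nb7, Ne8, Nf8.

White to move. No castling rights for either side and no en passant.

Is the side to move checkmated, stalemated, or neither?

checkmate

White to move; white king on h8.
In check: yes, from the black rook on h3.
King squares — g7: attacked by Ne8; h7: attacked by Rh3; g8: attacked by Qe6.
Legal moves for White: none.
In check with no legal moves → checkmate.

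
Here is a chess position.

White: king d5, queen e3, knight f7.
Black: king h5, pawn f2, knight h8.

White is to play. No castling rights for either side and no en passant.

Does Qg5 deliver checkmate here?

After Qg5: black king on h5; in check: yes, from the white queen on g5.
King squares — g4: attacked by Qg5; h4: attacked by Qg5; g5: attacked by Nf7; g6: attacked by Qg5; h6: attacked by Qg5.
Black has no legal moves → checkmate.

yes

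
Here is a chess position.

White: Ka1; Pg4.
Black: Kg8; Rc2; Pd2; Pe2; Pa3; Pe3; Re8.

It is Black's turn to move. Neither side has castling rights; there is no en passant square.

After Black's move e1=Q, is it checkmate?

yes

After e1=Q: white king on a1; in check: yes, from the black queen on e1.
King squares — b1: attacked by Qe1; a2: attacked by Rc2; b2: attacked by Rc2.
White has no legal moves → checkmate.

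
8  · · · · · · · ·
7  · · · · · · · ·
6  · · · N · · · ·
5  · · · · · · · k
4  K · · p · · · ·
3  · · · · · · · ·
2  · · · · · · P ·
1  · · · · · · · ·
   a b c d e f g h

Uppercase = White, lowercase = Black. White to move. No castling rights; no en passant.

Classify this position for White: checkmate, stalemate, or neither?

White to move; white king on a4.
In check: no.
Legal moves for White: Ne8, Nc8, Nf7, Nb7, Nf5, Nb5, Ne4, Nc4, Kb5, Ka5, Kb4, Kb3, Ka3, g3, g4+.
White has 15 legal moves and is not in check → neither.

neither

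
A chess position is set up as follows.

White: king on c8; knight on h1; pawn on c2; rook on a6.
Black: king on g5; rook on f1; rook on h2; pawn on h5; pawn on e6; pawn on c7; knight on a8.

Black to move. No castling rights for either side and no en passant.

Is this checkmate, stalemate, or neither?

neither

Black to move; black king on g5.
In check: no.
Legal moves for Black include: Nb6+, Kh6, Kg6, Kf6, Kf5, Kh4, Kg4, Kf4, Rh4, Rh3, Rg2, Rhf2, Re2, Rd2, Rxc2, Rhxh1, Rf8+, Rf7, ... (list truncated; more exist).
Black has legal moves and is not in check → neither.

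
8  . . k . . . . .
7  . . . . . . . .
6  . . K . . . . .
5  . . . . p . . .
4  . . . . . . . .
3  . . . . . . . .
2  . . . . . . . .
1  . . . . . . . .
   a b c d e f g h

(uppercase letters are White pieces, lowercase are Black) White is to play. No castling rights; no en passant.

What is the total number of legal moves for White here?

White to move; king on c6.
In check: no.
Legal moves: Kd6, Kb6, Kd5, Kc5, Kb5.
Count: 5.

5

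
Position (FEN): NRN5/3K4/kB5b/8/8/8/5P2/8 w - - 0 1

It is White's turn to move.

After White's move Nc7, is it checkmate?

After Nc7: black king on a6; in check: yes, from the white knight on c7.
King squares — a5: attacked by Bb6; b5: attacked by Nc7; b6: attacked by Rb8; a7: attacked by Bb6; b7: attacked by Rb8.
Black has no legal moves → checkmate.

yes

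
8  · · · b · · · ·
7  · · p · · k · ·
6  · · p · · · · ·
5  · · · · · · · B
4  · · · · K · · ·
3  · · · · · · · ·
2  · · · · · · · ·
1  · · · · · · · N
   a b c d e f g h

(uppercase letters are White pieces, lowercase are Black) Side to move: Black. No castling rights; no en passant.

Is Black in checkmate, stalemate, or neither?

Black to move; black king on f7.
In check: yes, from the white bishop on h5.
King squares — e6: available; f6: available; g6: attacked by Bh5; e7: available; g7: available; e8: attacked by Bh5; f8: available; g8: available.
Legal moves for Black: Kg8, Kf8, Kg7, Ke7, Kf6, Ke6.
Black is in check but has 6 legal moves → neither.

neither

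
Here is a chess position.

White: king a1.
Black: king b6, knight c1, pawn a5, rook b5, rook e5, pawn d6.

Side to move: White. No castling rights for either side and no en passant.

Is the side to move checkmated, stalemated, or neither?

White to move; white king on a1.
In check: no.
King squares — b1: attacked by Rb5; a2: attacked by Nc1; b2: attacked by Rb5.
Legal moves for White: none.
Not in check and no legal moves → stalemate.

stalemate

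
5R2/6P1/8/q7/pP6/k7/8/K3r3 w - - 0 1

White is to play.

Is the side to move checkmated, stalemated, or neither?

White to move; white king on a1.
In check: yes, from the black rook on e1.
King squares — b1: attacked by Re1; a2: attacked by Ka3; b2: attacked by Ka3.
Legal moves for White: none.
In check with no legal moves → checkmate.

checkmate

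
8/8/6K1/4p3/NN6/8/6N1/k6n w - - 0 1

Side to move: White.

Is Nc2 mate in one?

no

After Nc2: black king on a1; in check: yes, from the white knight on c2.
Black has 2 legal replies: Ka2, Kb1.
In check but a legal move exists → not checkmate.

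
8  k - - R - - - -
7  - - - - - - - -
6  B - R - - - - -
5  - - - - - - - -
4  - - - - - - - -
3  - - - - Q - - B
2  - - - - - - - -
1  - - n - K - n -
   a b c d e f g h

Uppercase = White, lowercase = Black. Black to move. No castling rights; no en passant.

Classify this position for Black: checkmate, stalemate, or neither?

checkmate

Black to move; black king on a8.
In check: yes, from the white rook on d8.
King squares — a7: attacked by Qe3; b7: attacked by Ba6; b8: attacked by Rd8.
Legal moves for Black: none.
In check with no legal moves → checkmate.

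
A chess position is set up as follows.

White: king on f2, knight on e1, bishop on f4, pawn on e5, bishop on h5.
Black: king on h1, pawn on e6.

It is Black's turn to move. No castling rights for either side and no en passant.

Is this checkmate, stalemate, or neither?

Black to move; black king on h1.
In check: no.
King squares — g1: attacked by Kf2; g2: attacked by Ne1; h2: attacked by Bf4.
Legal moves for Black: none.
Not in check and no legal moves → stalemate.

stalemate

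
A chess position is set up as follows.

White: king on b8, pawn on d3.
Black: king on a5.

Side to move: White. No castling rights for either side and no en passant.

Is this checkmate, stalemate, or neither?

neither

White to move; white king on b8.
In check: no.
Legal moves for White: Kc8, Ka8, Kc7, Kb7, Ka7, d4.
White has 6 legal moves and is not in check → neither.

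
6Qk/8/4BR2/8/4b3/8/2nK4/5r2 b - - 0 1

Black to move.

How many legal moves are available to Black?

0

Black to move; king on h8.
In check: yes, from the white queen on g8.
Legal moves: none.
Count: 0.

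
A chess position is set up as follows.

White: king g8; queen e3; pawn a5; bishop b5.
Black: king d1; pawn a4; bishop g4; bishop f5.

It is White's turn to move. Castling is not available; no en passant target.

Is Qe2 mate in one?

no

After Qe2: black king on d1; in check: yes, from the white queen on e2.
Black has 2 legal replies: Kc1, Bxe2.
In check but a legal move exists → not checkmate.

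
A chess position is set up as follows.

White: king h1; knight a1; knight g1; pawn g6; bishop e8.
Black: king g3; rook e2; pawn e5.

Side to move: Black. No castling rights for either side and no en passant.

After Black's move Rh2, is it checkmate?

After Rh2: white king on h1; in check: yes, from the black rook on h2.
King squares — g1: own knight; g2: attacked by Rh2; h2: attacked by Kg3.
White has no legal moves → checkmate.

yes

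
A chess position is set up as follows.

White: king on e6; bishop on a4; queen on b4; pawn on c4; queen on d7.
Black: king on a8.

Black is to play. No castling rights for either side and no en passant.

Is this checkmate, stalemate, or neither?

Black to move; black king on a8.
In check: no.
King squares — a7: attacked by Qd7; b7: attacked by Qb4; b8: attacked by Qb4.
Legal moves for Black: none.
Not in check and no legal moves → stalemate.

stalemate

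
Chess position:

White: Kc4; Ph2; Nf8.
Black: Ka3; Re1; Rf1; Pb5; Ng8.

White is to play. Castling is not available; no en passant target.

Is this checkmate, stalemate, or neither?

White to move; white king on c4.
In check: yes, from the black pawn on b5.
King squares — b3: attacked by Ka3; c3: available; d3: available; b4: attacked by Ka3; d4: available; b5: available; c5: available; d5: available.
Legal moves for White: Kd5, Kc5, Kxb5, Kd4, Kd3, Kc3.
White is in check but has 6 legal moves → neither.

neither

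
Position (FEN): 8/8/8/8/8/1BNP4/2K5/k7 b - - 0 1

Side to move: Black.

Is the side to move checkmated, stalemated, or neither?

Black to move; black king on a1.
In check: no.
King squares — b1: attacked by Kc2; a2: attacked by Bb3; b2: attacked by Kc2.
Legal moves for Black: none.
Not in check and no legal moves → stalemate.

stalemate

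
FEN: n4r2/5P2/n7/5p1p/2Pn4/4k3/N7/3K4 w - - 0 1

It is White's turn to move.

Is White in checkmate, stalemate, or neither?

White to move; white king on d1.
In check: no.
Legal moves for White: Nb4, Nc3, Nc1, Ke1, Kc1, c5.
White has 6 legal moves and is not in check → neither.

neither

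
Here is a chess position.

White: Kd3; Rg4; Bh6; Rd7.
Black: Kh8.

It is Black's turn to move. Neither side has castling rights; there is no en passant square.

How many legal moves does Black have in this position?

0

Black to move; king on h8.
In check: no.
Legal moves: none.
Count: 0.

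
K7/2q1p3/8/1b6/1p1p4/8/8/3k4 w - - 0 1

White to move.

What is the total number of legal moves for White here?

0

White to move; king on a8.
In check: no.
Legal moves: none.
Count: 0.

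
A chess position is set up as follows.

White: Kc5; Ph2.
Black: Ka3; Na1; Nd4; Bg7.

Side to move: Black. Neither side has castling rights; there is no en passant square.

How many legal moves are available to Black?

Black to move; king on a3.
In check: no.
Legal moves: Bh8, Bf8+, Bh6, Bf6, Be5, Ne6+, Nc6, Nf5, Nb5, Nf3, Ndb3+, Ne2, Ndc2, Ka4, Kb3, Kb2, Ka2, Nab3+, Nac2.
Count: 19.

19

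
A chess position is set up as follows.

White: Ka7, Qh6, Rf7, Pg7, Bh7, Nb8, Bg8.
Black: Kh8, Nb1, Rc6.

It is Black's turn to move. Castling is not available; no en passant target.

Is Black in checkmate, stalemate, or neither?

checkmate

Black to move; black king on h8.
In check: yes, from the white pawn on g7.
King squares — g7: attacked by Qh6; h7: attacked by Qh6; g8: attacked by Bh7.
Legal moves for Black: none.
In check with no legal moves → checkmate.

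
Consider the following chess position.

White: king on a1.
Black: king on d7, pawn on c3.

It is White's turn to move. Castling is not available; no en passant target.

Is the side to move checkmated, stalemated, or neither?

neither

White to move; white king on a1.
In check: no.
Legal moves for White: Ka2, Kb1.
White has 2 legal moves and is not in check → neither.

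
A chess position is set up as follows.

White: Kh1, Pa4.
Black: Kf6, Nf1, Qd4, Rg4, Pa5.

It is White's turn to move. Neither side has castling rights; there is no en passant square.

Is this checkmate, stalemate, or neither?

White to move; white king on h1.
In check: no.
King squares — g1: attacked by Qd4; g2: attacked by Rg4; h2: attacked by Nf1.
Legal moves for White: none.
Not in check and no legal moves → stalemate.

stalemate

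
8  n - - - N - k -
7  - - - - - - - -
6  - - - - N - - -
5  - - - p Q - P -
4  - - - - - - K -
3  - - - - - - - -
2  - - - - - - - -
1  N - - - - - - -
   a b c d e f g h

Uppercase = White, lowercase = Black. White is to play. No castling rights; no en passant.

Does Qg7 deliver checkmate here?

After Qg7: black king on g8; in check: yes, from the white queen on g7.
King squares — f7: attacked by Qg7; g7: attacked by Ne6; h7: attacked by Qg7; f8: attacked by Ne6; h8: attacked by Qg7.
Black has no legal moves → checkmate.

yes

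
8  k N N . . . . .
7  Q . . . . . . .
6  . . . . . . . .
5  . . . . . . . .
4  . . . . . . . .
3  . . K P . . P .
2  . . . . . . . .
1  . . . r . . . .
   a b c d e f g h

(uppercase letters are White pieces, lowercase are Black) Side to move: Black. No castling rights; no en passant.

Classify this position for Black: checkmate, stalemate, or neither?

checkmate

Black to move; black king on a8.
In check: yes, from the white queen on a7.
King squares — a7: attacked by Nc8; b7: attacked by Qa7; b8: attacked by Qa7.
Legal moves for Black: none.
In check with no legal moves → checkmate.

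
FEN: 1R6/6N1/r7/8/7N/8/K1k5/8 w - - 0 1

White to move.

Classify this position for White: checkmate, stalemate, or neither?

White to move; white king on a2.
In check: yes, from the black rook on a6.
King squares — a1: attacked by Ra6; b1: attacked by Kc2; b2: attacked by Kc2; a3: attacked by Ra6; b3: attacked by Kc2.
Legal moves for White: none.
In check with no legal moves → checkmate.

checkmate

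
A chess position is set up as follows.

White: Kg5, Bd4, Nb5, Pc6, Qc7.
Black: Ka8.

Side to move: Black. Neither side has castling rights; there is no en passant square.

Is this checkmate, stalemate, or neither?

stalemate

Black to move; black king on a8.
In check: no.
King squares — a7: attacked by Bd4; b7: attacked by Pc6; b8: attacked by Qc7.
Legal moves for Black: none.
Not in check and no legal moves → stalemate.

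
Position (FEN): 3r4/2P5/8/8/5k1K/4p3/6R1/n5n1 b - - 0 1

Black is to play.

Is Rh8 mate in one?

After Rh8: white king on h4; in check: yes, from the black rook on h8.
King squares — g3: attacked by Kf4; h3: attacked by Ng1; g4: attacked by Kf4; g5: attacked by Kf4; h5: attacked by Rh8.
White has no legal moves → checkmate.

yes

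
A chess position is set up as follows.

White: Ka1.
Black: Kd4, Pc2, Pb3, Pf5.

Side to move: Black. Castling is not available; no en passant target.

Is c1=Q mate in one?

After c1=Q: white king on a1; in check: yes, from the black queen on c1.
King squares — b1: attacked by Qc1; a2: attacked by Pb3; b2: attacked by Qc1.
White has no legal moves → checkmate.

yes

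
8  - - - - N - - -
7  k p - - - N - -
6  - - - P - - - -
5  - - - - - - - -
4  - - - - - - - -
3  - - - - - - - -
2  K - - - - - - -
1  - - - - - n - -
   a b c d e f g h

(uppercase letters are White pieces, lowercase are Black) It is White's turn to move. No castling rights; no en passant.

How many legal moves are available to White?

14

White to move; king on a2.
In check: no.
Legal moves: Ng7, Nc7, Nf6, Nh8, Nd8, Nh6, Ng5, Ne5, Kb3, Ka3, Kb2, Kb1, Ka1, d7.
Count: 14.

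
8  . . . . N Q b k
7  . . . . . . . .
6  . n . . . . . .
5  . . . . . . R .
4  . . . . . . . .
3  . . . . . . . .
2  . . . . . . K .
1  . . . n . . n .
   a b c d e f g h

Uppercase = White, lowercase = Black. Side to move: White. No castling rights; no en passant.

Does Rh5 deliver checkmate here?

yes

After Rh5: black king on h8; in check: yes, from the white rook on h5.
King squares — g7: attacked by Ne8; h7: attacked by Rh5; g8: own bishop.
Black has no legal moves → checkmate.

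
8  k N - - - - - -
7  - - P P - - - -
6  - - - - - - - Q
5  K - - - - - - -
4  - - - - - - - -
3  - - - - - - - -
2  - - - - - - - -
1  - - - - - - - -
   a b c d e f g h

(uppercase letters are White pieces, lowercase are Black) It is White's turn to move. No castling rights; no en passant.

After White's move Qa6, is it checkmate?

yes

After Qa6: black king on a8; in check: yes, from the white queen on a6.
King squares — a7: attacked by Qa6; b7: attacked by Qa6; b8: attacked by Pc7.
Black has no legal moves → checkmate.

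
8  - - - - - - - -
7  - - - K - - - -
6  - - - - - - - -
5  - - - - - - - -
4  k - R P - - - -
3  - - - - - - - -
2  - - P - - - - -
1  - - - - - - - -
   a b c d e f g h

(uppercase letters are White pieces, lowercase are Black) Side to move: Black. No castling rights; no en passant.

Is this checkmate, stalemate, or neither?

neither

Black to move; black king on a4.
In check: yes, from the white rook on c4.
Legal moves for Black: Kb5, Ka5, Ka3.
Black is in check but has 3 legal moves → neither.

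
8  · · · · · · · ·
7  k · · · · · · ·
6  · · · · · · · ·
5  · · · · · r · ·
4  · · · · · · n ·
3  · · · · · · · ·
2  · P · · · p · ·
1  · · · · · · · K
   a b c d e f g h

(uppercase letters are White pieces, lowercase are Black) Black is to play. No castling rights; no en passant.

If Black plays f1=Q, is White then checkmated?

yes

After f1=Q: white king on h1; in check: yes, from the black queen on f1.
King squares — g1: attacked by Qf1; g2: attacked by Qf1; h2: attacked by Ng4.
White has no legal moves → checkmate.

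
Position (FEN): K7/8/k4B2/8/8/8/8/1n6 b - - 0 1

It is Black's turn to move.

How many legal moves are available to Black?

6

Black to move; king on a6.
In check: no.
Legal moves: Kb6, Kb5, Ka5, Nc3, Na3, Nd2.
Count: 6.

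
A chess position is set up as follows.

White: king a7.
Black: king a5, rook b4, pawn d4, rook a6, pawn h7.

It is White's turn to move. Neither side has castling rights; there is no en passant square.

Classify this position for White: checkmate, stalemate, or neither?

White to move; white king on a7.
In check: yes, from the black rook on a6.
King squares — a6: attacked by Ka5; b6: attacked by Rb4; b7: attacked by Rb4; a8: attacked by Ra6; b8: attacked by Rb4.
Legal moves for White: none.
In check with no legal moves → checkmate.

checkmate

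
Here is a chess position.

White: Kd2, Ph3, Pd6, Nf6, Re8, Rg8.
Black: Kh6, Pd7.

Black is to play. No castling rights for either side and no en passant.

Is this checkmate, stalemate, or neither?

Black to move; black king on h6.
In check: no.
King squares — g5: attacked by Rg8; h5: attacked by Nf6; g6: attacked by Rg8; g7: attacked by Rg8; h7: attacked by Nf6.
Legal moves for Black: none.
Not in check and no legal moves → stalemate.

stalemate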